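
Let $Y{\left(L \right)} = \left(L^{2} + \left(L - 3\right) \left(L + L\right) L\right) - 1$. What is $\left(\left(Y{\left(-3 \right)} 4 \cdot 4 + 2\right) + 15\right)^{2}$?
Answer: $2505889$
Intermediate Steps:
$Y{\left(L \right)} = -1 + L^{2} + 2 L^{2} \left(-3 + L\right)$ ($Y{\left(L \right)} = \left(L^{2} + \left(-3 + L\right) 2 L L\right) - 1 = \left(L^{2} + 2 L \left(-3 + L\right) L\right) - 1 = \left(L^{2} + 2 L^{2} \left(-3 + L\right)\right) - 1 = -1 + L^{2} + 2 L^{2} \left(-3 + L\right)$)
$\left(\left(Y{\left(-3 \right)} 4 \cdot 4 + 2\right) + 15\right)^{2} = \left(\left(\left(-1 - 5 \left(-3\right)^{2} + 2 \left(-3\right)^{3}\right) 4 \cdot 4 + 2\right) + 15\right)^{2} = \left(\left(\left(-1 - 45 + 2 \left(-27\right)\right) 16 + 2\right) + 15\right)^{2} = \left(\left(\left(-1 - 45 - 54\right) 16 + 2\right) + 15\right)^{2} = \left(\left(\left(-100\right) 16 + 2\right) + 15\right)^{2} = \left(\left(-1600 + 2\right) + 15\right)^{2} = \left(-1598 + 15\right)^{2} = \left(-1583\right)^{2} = 2505889$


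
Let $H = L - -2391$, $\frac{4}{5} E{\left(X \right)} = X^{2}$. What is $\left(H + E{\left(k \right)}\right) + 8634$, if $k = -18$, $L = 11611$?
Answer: $23041$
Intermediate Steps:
$E{\left(X \right)} = \frac{5 X^{2}}{4}$
$H = 14002$ ($H = 11611 - -2391 = 11611 + 2391 = 14002$)
$\left(H + E{\left(k \right)}\right) + 8634 = \left(14002 + \frac{5 \left(-18\right)^{2}}{4}\right) + 8634 = \left(14002 + \frac{5}{4} \cdot 324\right) + 8634 = \left(14002 + 405\right) + 8634 = 14407 + 8634 = 23041$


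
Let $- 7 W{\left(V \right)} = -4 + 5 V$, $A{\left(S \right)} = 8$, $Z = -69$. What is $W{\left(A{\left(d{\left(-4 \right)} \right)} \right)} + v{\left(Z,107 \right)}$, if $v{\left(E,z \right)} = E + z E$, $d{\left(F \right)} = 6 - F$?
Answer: $- \frac{52200}{7} \approx -7457.1$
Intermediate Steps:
$v{\left(E,z \right)} = E + E z$
$W{\left(V \right)} = \frac{4}{7} - \frac{5 V}{7}$ ($W{\left(V \right)} = - \frac{-4 + 5 V}{7} = \frac{4}{7} - \frac{5 V}{7}$)
$W{\left(A{\left(d{\left(-4 \right)} \right)} \right)} + v{\left(Z,107 \right)} = \left(\frac{4}{7} - \frac{40}{7}\right) - 69 \left(1 + 107\right) = \left(\frac{4}{7} - \frac{40}{7}\right) - 7452 = - \frac{36}{7} - 7452 = - \frac{52200}{7}$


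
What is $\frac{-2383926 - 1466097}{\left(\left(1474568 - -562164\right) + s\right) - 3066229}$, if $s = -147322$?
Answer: $\frac{1283341}{392273} \approx 3.2715$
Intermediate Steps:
$\frac{-2383926 - 1466097}{\left(\left(1474568 - -562164\right) + s\right) - 3066229} = \frac{-2383926 - 1466097}{\left(\left(1474568 - -562164\right) - 147322\right) - 3066229} = - \frac{3850023}{\left(\left(1474568 + 562164\right) - 147322\right) - 3066229} = - \frac{3850023}{\left(2036732 - 147322\right) - 3066229} = - \frac{3850023}{1889410 - 3066229} = - \frac{3850023}{-1176819} = \left(-3850023\right) \left(- \frac{1}{1176819}\right) = \frac{1283341}{392273}$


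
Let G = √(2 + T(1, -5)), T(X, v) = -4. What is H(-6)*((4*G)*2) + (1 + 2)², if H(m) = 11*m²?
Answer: 9 + 3168*I*√2 ≈ 9.0 + 4480.2*I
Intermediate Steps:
G = I*√2 (G = √(2 - 4) = √(-2) = I*√2 ≈ 1.4142*I)
H(-6)*((4*G)*2) + (1 + 2)² = (11*(-6)²)*((4*(I*√2))*2) + (1 + 2)² = (11*36)*((4*I*√2)*2) + 3² = 396*(8*I*√2) + 9 = 3168*I*√2 + 9 = 9 + 3168*I*√2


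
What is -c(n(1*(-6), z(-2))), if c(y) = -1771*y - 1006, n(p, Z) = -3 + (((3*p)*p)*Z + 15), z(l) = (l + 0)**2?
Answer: 787330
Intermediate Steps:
z(l) = l**2
n(p, Z) = 12 + 3*Z*p**2 (n(p, Z) = -3 + ((3*p**2)*Z + 15) = -3 + (3*Z*p**2 + 15) = -3 + (15 + 3*Z*p**2) = 12 + 3*Z*p**2)
c(y) = -1006 - 1771*y
-c(n(1*(-6), z(-2))) = -(-1006 - 1771*(12 + 3*(-2)**2*(1*(-6))**2)) = -(-1006 - 1771*(12 + 3*4*(-6)**2)) = -(-1006 - 1771*(12 + 3*4*36)) = -(-1006 - 1771*(12 + 432)) = -(-1006 - 1771*444) = -(-1006 - 786324) = -1*(-787330) = 787330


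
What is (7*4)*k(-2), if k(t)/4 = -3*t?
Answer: 672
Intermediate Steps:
k(t) = -12*t (k(t) = 4*(-3*t) = -12*t)
(7*4)*k(-2) = (7*4)*(-12*(-2)) = 28*24 = 672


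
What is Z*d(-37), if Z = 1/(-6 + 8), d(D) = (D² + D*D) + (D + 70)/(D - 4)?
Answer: 112225/82 ≈ 1368.6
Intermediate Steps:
d(D) = 2*D² + (70 + D)/(-4 + D) (d(D) = (D² + D²) + (70 + D)/(-4 + D) = 2*D² + (70 + D)/(-4 + D))
Z = ½ (Z = 1/2 = ½ ≈ 0.50000)
Z*d(-37) = ((70 - 37 - 8*(-37)² + 2*(-37)³)/(-4 - 37))/2 = ((70 - 37 - 8*1369 + 2*(-50653))/(-41))/2 = (-(70 - 37 - 10952 - 101306)/41)/2 = (-1/41*(-112225))/2 = (½)*(112225/41) = 112225/82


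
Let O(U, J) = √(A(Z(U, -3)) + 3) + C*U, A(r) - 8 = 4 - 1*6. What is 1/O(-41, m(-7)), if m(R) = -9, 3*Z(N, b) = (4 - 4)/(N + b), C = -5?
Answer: 1/208 ≈ 0.0048077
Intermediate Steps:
Z(N, b) = 0 (Z(N, b) = ((4 - 4)/(N + b))/3 = (0/(N + b))/3 = (⅓)*0 = 0)
A(r) = 6 (A(r) = 8 + (4 - 1*6) = 8 + (4 - 6) = 8 - 2 = 6)
O(U, J) = 3 - 5*U (O(U, J) = √(6 + 3) - 5*U = √9 - 5*U = 3 - 5*U)
1/O(-41, m(-7)) = 1/(3 - 5*(-41)) = 1/(3 + 205) = 1/208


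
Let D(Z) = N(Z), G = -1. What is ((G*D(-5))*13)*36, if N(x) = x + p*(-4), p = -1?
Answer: 468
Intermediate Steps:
N(x) = 4 + x (N(x) = x - 1*(-4) = x + 4 = 4 + x)
D(Z) = 4 + Z
((G*D(-5))*13)*36 = (-(4 - 5)*13)*36 = (-1*(-1)*13)*36 = (1*13)*36 = 13*36 = 468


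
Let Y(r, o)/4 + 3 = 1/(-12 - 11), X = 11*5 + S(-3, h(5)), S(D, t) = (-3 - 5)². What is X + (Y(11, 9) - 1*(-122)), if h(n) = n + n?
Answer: 5263/23 ≈ 228.83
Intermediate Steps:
h(n) = 2*n
S(D, t) = 64 (S(D, t) = (-8)² = 64)
X = 119 (X = 11*5 + 64 = 55 + 64 = 119)
Y(r, o) = -280/23 (Y(r, o) = -12 + 4/(-12 - 11) = -12 + 4/(-23) = -12 + 4*(-1/23) = -12 - 4/23 = -280/23)
X + (Y(11, 9) - 1*(-122)) = 119 + (-280/23 - 1*(-122)) = 119 + (-280/23 + 122) = 119 + 2526/23 = 5263/23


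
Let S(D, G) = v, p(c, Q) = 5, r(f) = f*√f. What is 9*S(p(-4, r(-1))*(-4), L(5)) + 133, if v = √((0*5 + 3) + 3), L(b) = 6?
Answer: 133 + 9*√6 ≈ 155.05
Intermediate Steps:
r(f) = f^(3/2)
v = √6 (v = √((0 + 3) + 3) = √(3 + 3) = √6 ≈ 2.4495)
S(D, G) = √6
9*S(p(-4, r(-1))*(-4), L(5)) + 133 = 9*√6 + 133 = 133 + 9*√6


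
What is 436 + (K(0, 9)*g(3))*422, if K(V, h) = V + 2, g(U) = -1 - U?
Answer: -2940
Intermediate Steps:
K(V, h) = 2 + V
436 + (K(0, 9)*g(3))*422 = 436 + ((2 + 0)*(-1 - 1*3))*422 = 436 + (2*(-1 - 3))*422 = 436 + (2*(-4))*422 = 436 - 8*422 = 436 - 3376 = -2940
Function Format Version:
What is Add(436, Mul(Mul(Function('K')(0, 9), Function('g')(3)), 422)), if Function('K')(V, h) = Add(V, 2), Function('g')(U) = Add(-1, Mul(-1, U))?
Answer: -2940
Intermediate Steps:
Function('K')(V, h) = Add(2, V)
Add(436, Mul(Mul(Function('K')(0, 9), Function('g')(3)), 422)) = Add(436, Mul(Mul(Add(2, 0), Add(-1, Mul(-1, 3))), 422)) = Add(436, Mul(Mul(2, Add(-1, -3)), 422)) = Add(436, Mul(Mul(2, -4), 422)) = Add(436, Mul(-8, 422)) = Add(436, -3376) = -2940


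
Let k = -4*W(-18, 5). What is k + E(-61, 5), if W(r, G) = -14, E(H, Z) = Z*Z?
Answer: 81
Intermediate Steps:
E(H, Z) = Z**2
k = 56 (k = -4*(-14) = 56)
k + E(-61, 5) = 56 + 5**2 = 56 + 25 = 81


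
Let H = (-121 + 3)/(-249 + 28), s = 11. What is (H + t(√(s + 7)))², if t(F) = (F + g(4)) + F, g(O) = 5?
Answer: 5012281/48841 + 14676*√2/221 ≈ 196.54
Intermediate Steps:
t(F) = 5 + 2*F (t(F) = (F + 5) + F = (5 + F) + F = 5 + 2*F)
H = 118/221 (H = -118/(-221) = -118*(-1/221) = 118/221 ≈ 0.53394)
(H + t(√(s + 7)))² = (118/221 + (5 + 2*√(11 + 7)))² = (118/221 + (5 + 2*√18))² = (118/221 + (5 + 2*(3*√2)))² = (118/221 + (5 + 6*√2))² = (1223/221 + 6*√2)²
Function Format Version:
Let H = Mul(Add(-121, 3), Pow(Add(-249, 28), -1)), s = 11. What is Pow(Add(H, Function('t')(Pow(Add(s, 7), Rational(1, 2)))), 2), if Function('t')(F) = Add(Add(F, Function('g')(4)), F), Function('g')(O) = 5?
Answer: Add(Rational(5012281, 48841), Mul(Rational(14676, 221), Pow(2, Rational(1, 2)))) ≈ 196.54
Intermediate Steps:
Function('t')(F) = Add(5, Mul(2, F)) (Function('t')(F) = Add(Add(F, 5), F) = Add(Add(5, F), F) = Add(5, Mul(2, F)))
H = Rational(118, 221) (H = Mul(-118, Pow(-221, -1)) = Mul(-118, Rational(-1, 221)) = Rational(118, 221) ≈ 0.53394)
Pow(Add(H, Function('t')(Pow(Add(s, 7), Rational(1, 2)))), 2) = Pow(Add(Rational(118, 221), Add(5, Mul(2, Pow(Add(11, 7), Rational(1, 2))))), 2) = Pow(Add(Rational(118, 221), Add(5, Mul(2, Pow(18, Rational(1, 2))))), 2) = Pow(Add(Rational(118, 221), Add(5, Mul(2, Mul(3, Pow(2, Rational(1, 2)))))), 2) = Pow(Add(Rational(118, 221), Add(5, Mul(6, Pow(2, Rational(1, 2))))), 2) = Pow(Add(Rational(1223, 221), Mul(6, Pow(2, Rational(1, 2)))), 2)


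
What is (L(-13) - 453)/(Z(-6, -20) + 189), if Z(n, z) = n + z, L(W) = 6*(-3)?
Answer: -471/163 ≈ -2.8896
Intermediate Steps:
L(W) = -18
(L(-13) - 453)/(Z(-6, -20) + 189) = (-18 - 453)/((-6 - 20) + 189) = -471/(-26 + 189) = -471/163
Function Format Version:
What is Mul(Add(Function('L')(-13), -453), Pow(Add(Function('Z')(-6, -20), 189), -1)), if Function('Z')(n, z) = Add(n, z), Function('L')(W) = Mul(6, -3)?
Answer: Rational(-471, 163) ≈ -2.8896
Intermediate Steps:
Function('L')(W) = -18
Mul(Add(Function('L')(-13), -453), Pow(Add(Function('Z')(-6, -20), 189), -1)) = Mul(Add(-18, -453), Pow(Add(Add(-6, -20), 189), -1)) = Mul(-471, Pow(Add(-26, 189), -1)) = Mul(-471, Pow(163, -1)) = Mul(-471, Rational(1, 163)) = Rational(-471, 163)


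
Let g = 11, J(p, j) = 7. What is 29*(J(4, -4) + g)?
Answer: 522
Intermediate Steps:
29*(J(4, -4) + g) = 29*(7 + 11) = 29*18 = 522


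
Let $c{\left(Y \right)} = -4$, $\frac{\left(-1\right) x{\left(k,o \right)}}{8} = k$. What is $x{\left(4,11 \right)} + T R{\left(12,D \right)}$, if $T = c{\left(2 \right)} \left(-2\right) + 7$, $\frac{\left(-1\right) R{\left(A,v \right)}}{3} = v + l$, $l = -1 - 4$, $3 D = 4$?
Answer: $133$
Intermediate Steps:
$x{\left(k,o \right)} = - 8 k$
$D = \frac{4}{3}$ ($D = \frac{1}{3} \cdot 4 = \frac{4}{3} \approx 1.3333$)
$l = -5$
$R{\left(A,v \right)} = 15 - 3 v$ ($R{\left(A,v \right)} = - 3 \left(v - 5\right) = - 3 \left(-5 + v\right) = 15 - 3 v$)
$T = 15$ ($T = \left(-4\right) \left(-2\right) + 7 = 8 + 7 = 15$)
$x{\left(4,11 \right)} + T R{\left(12,D \right)} = \left(-8\right) 4 + 15 \left(15 - 4\right) = -32 + 15 \left(15 - 4\right) = -32 + 15 \cdot 11 = -32 + 165 = 133$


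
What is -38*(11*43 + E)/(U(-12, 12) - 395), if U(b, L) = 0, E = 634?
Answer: 42066/395 ≈ 106.50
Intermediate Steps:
-38*(11*43 + E)/(U(-12, 12) - 395) = -38*(11*43 + 634)/(0 - 395) = -38*(473 + 634)/(-395) = -42066*(-1)/395 = -38*(-1107/395) = 42066/395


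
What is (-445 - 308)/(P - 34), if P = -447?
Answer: 753/481 ≈ 1.5655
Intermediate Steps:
(-445 - 308)/(P - 34) = (-445 - 308)/(-447 - 34) = -753/(-481) = -753*(-1/481) = 753/481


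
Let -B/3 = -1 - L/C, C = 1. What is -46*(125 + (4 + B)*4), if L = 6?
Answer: -10350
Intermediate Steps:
B = 21 (B = -3*(-1 - 6/1) = -3*(-1 - 6) = -3*(-7) = 21)
-46*(125 + (4 + B)*4) = -46*(125 + (4 + 21)*4) = -46*(125 + 25*4) = -46*(125 + 100) = -46*225 = -10350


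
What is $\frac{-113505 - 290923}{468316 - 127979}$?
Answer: $- \frac{404428}{340337} \approx -1.1883$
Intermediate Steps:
$\frac{-113505 - 290923}{468316 - 127979} = - \frac{404428}{340337}$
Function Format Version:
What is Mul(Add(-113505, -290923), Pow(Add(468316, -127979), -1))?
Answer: Rational(-404428, 340337) ≈ -1.1883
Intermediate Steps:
Mul(Add(-113505, -290923), Pow(Add(468316, -127979), -1)) = Mul(-404428, Pow(340337, -1)) = Mul(-404428, Rational(1, 340337)) = Rational(-404428, 340337)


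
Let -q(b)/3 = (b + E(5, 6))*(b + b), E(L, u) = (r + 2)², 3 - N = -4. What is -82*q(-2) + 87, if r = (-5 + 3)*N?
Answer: -139641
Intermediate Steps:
N = 7 (N = 3 - 1*(-4) = 3 + 4 = 7)
r = -14 (r = (-5 + 3)*7 = -2*7 = -14)
E(L, u) = 144 (E(L, u) = (-14 + 2)² = (-12)² = 144)
q(b) = -6*b*(144 + b) (q(b) = -3*(b + 144)*(b + b) = -3*(144 + b)*2*b = -6*b*(144 + b))
-82*q(-2) + 87 = -(-492)*(-2)*(144 - 2) + 87 = -(-492)*(-2)*142 + 87 = -82*1704 + 87 = -139728 + 87 = -139641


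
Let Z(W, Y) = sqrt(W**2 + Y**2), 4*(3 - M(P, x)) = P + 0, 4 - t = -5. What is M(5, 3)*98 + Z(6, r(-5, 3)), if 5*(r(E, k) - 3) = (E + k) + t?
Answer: 343/2 + 2*sqrt(346)/5 ≈ 178.94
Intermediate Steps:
t = 9 (t = 4 - 1*(-5) = 4 + 5 = 9)
r(E, k) = 24/5 + E/5 + k/5 (r(E, k) = 3 + ((E + k) + 9)/5 = 3 + (9 + E + k)/5 = 3 + (9/5 + E/5 + k/5) = 24/5 + E/5 + k/5)
M(P, x) = 3 - P/4 (M(P, x) = 3 - (P + 0)/4 = 3 - P/4)
M(5, 3)*98 + Z(6, r(-5, 3)) = (3 - 1/4*5)*98 + sqrt(6**2 + (24/5 + (1/5)*(-5) + (1/5)*3)**2) = (3 - 5/4)*98 + sqrt(36 + (24/5 - 1 + 3/5)**2) = (7/4)*98 + sqrt(36 + (22/5)**2) = 343/2 + sqrt(36 + 484/25) = 343/2 + sqrt(1384/25) = 343/2 + 2*sqrt(346)/5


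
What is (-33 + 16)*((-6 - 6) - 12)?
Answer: 408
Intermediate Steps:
(-33 + 16)*((-6 - 6) - 12) = -17*(-12 - 12) = -17*(-24) = 408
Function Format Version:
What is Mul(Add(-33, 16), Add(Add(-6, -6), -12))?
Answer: 408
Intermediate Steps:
Mul(Add(-33, 16), Add(Add(-6, -6), -12)) = Mul(-17, Add(-12, -12)) = Mul(-17, -24) = 408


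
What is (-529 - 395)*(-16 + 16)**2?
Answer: 0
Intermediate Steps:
(-529 - 395)*(-16 + 16)**2 = -924*0**2 = -924*0 = 0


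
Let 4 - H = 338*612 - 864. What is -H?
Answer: 205988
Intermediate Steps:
H = -205988 (H = 4 - (338*612 - 864) = 4 - (206856 - 864) = 4 - 1*205992 = 4 - 205992 = -205988)
-H = -1*(-205988) = 205988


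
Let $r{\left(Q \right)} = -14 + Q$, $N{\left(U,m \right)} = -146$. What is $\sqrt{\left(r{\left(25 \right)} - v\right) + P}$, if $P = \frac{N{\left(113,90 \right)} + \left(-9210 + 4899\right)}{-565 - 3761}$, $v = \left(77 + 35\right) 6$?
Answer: $\frac{i \sqrt{12350855454}}{4326} \approx 25.69 i$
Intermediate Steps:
$v = 672$ ($v = 112 \cdot 6 = 672$)
$P = \frac{4457}{4326}$ ($P = \frac{-146 + \left(-9210 + 4899\right)}{-565 - 3761} = \frac{-146 - 4311}{-4326} = \left(-4457\right) \left(- \frac{1}{4326}\right) = \frac{4457}{4326} \approx 1.0303$)
$\sqrt{\left(r{\left(25 \right)} - v\right) + P} = \sqrt{\left(\left(-14 + 25\right) - 672\right) + \frac{4457}{4326}} = \sqrt{\left(11 - 672\right) + \frac{4457}{4326}} = \sqrt{-661 + \frac{4457}{4326}} = \sqrt{- \frac{2855029}{4326}} = \frac{i \sqrt{12350855454}}{4326}$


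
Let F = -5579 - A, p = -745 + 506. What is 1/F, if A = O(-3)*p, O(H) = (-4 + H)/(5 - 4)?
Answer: -1/7252 ≈ -0.00013789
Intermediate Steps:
O(H) = -4 + H (O(H) = (-4 + H)/1 = (-4 + H)*1 = -4 + H)
p = -239
A = 1673 (A = (-4 - 3)*(-239) = -7*(-239) = 1673)
F = -7252 (F = -5579 - 1*1673 = -5579 - 1673 = -7252)
1/F = 1/(-7252) = -1/7252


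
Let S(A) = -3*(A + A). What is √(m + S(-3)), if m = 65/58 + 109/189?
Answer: √262994214/3654 ≈ 4.4382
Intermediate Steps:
S(A) = -6*A
m = 18607/10962 (m = 65*(1/58) + 109*(1/189) = 65/58 + 109/189 = 18607/10962 ≈ 1.6974)
√(m + S(-3)) = √(18607/10962 - 6*(-3)) = √(18607/10962 + 18) = √(215923/10962) = √262994214/3654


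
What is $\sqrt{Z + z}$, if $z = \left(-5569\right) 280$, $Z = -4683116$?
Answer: $6 i \sqrt{173401} \approx 2498.5 i$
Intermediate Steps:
$z = -1559320$
$\sqrt{Z + z} = \sqrt{-4683116 - 1559320} = \sqrt{-6242436} = 6 i \sqrt{173401}$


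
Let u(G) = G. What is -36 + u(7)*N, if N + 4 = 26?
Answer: 118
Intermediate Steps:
N = 22 (N = -4 + 26 = 22)
-36 + u(7)*N = -36 + 7*22 = -36 + 154 = 118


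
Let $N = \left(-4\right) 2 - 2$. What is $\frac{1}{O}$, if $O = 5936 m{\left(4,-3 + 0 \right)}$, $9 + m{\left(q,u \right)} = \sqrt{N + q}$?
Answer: $- \frac{3}{172144} - \frac{i \sqrt{6}}{516432} \approx -1.7427 \cdot 10^{-5} - 4.7431 \cdot 10^{-6} i$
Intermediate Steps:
$N = -10$ ($N = -8 - 2 = -10$)
$m{\left(q,u \right)} = -9 + \sqrt{-10 + q}$
$O = -53424 + 5936 i \sqrt{6}$ ($O = 5936 \left(-9 + \sqrt{-10 + 4}\right) = 5936 \left(-9 + \sqrt{-6}\right) = 5936 \left(-9 + i \sqrt{6}\right) = -53424 + 5936 i \sqrt{6} \approx -53424.0 + 14540.0 i$)
$\frac{1}{O} = \frac{1}{-53424 + 5936 i \sqrt{6}}$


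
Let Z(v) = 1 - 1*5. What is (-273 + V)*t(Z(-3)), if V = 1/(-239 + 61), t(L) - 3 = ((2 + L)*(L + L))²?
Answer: -12586105/178 ≈ -70709.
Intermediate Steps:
Z(v) = -4 (Z(v) = 1 - 5 = -4)
t(L) = 3 + 4*L²*(2 + L)² (t(L) = 3 + ((2 + L)*(L + L))² = 3 + ((2 + L)*(2*L))² = 3 + (2*L*(2 + L))² = 3 + 4*L²*(2 + L)²)
V = -1/178 (V = 1/(-178) = -1/178 ≈ -0.0056180)
(-273 + V)*t(Z(-3)) = (-273 - 1/178)*(3 + 4*(-4)²*(2 - 4)²) = -48595*(3 + 4*16*(-2)²)/178 = -48595*(3 + 4*16*4)/178 = -48595*(3 + 256)/178 = -48595/178*259 = -12586105/178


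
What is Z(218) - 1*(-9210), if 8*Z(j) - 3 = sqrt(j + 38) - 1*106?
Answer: 73593/8 ≈ 9199.1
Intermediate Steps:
Z(j) = -103/8 + sqrt(38 + j)/8 (Z(j) = 3/8 + (sqrt(j + 38) - 1*106)/8 = 3/8 + (sqrt(38 + j) - 106)/8 = 3/8 + (-106 + sqrt(38 + j))/8 = 3/8 + (-53/4 + sqrt(38 + j)/8) = -103/8 + sqrt(38 + j)/8)
Z(218) - 1*(-9210) = (-103/8 + sqrt(38 + 218)/8) - 1*(-9210) = (-103/8 + sqrt(256)/8) + 9210 = (-103/8 + (1/8)*16) + 9210 = (-103/8 + 2) + 9210 = -87/8 + 9210 = 73593/8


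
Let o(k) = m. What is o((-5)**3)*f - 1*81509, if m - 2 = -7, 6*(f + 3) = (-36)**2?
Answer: -82574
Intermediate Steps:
f = 213 (f = -3 + (1/6)*(-36)**2 = -3 + (1/6)*1296 = -3 + 216 = 213)
m = -5 (m = 2 - 7 = -5)
o(k) = -5
o((-5)**3)*f - 1*81509 = -5*213 - 1*81509 = -1065 - 81509 = -82574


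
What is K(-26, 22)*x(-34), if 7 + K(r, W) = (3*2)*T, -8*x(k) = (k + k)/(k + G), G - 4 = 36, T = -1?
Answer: -221/12 ≈ -18.417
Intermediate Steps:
G = 40 (G = 4 + 36 = 40)
x(k) = -k/(4*(40 + k)) (x(k) = -(k + k)/(8*(k + 40)) = -2*k/(8*(40 + k)) = -k/(4*(40 + k)))
K(r, W) = -13 (K(r, W) = -7 + (3*2)*(-1) = -7 + 6*(-1) = -7 - 6 = -13)
K(-26, 22)*x(-34) = -(-13)*(-34)/(160 + 4*(-34)) = -(-13)*(-34)/(160 - 136) = -(-13)*(-34)/24 = -13*17/12 = -221/12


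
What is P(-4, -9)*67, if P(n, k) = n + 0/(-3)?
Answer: -268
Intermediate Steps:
P(n, k) = n (P(n, k) = n + 0*(-⅓) = n + 0 = n)
P(-4, -9)*67 = -4*67 = -268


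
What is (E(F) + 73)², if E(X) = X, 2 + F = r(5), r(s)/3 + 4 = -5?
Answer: 1936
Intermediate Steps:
r(s) = -27 (r(s) = -12 + 3*(-5) = -12 - 15 = -27)
F = -29 (F = -2 - 27 = -29)
(E(F) + 73)² = (-29 + 73)² = 44² = 1936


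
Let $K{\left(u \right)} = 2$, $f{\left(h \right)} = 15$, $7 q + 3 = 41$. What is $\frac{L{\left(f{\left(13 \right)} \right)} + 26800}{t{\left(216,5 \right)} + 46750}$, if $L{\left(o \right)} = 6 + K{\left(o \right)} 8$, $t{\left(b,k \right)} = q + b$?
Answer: $\frac{93877}{164400} \approx 0.57103$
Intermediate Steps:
$q = \frac{38}{7}$ ($q = - \frac{3}{7} + \frac{1}{7} \cdot 41 = - \frac{3}{7} + \frac{41}{7} = \frac{38}{7} \approx 5.4286$)
$t{\left(b,k \right)} = \frac{38}{7} + b$
$L{\left(o \right)} = 22$ ($L{\left(o \right)} = 6 + 2 \cdot 8 = 6 + 16 = 22$)
$\frac{L{\left(f{\left(13 \right)} \right)} + 26800}{t{\left(216,5 \right)} + 46750} = \frac{22 + 26800}{\left(\frac{38}{7} + 216\right) + 46750} = \frac{26822}{\frac{1550}{7} + 46750} = \frac{26822}{\frac{328800}{7}} = 26822 \cdot \frac{7}{328800} = \frac{93877}{164400}$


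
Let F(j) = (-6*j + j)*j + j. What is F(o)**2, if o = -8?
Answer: 107584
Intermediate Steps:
F(j) = j - 5*j**2 (F(j) = (-5*j)*j + j = -5*j**2 + j = j - 5*j**2)
F(o)**2 = (-8*(1 - 5*(-8)))**2 = (-8*(1 + 40))**2 = (-8*41)**2 = (-328)**2 = 107584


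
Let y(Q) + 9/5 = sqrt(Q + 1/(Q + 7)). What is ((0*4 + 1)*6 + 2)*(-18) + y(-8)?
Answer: -729/5 + 3*I ≈ -145.8 + 3.0*I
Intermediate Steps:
y(Q) = -9/5 + sqrt(Q + 1/(7 + Q)) (y(Q) = -9/5 + sqrt(Q + 1/(Q + 7)) = -9/5 + sqrt(Q + 1/(7 + Q)))
((0*4 + 1)*6 + 2)*(-18) + y(-8) = ((0*4 + 1)*6 + 2)*(-18) + (-9/5 + sqrt((1 - 8*(7 - 8))/(7 - 8))) = ((0 + 1)*6 + 2)*(-18) + (-9/5 + sqrt((1 - 8*(-1))/(-1))) = (1*6 + 2)*(-18) + (-9/5 + sqrt(-(1 + 8))) = (6 + 2)*(-18) + (-9/5 + sqrt(-1*9)) = 8*(-18) + (-9/5 + sqrt(-9)) = -144 + (-9/5 + 3*I) = -729/5 + 3*I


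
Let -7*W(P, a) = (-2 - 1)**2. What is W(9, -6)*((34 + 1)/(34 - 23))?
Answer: -45/11 ≈ -4.0909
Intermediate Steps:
W(P, a) = -9/7 (W(P, a) = -(-2 - 1)**2/7 = -1/7*(-3)**2 = -1/7*9 = -9/7)
W(9, -6)*((34 + 1)/(34 - 23)) = -9*(34 + 1)/(7*(34 - 23)) = -45/11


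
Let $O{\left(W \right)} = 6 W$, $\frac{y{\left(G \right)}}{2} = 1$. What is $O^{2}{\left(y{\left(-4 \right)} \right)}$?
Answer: $144$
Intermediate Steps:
$y{\left(G \right)} = 2$ ($y{\left(G \right)} = 2 \cdot 1 = 2$)
$O^{2}{\left(y{\left(-4 \right)} \right)} = \left(6 \cdot 2\right)^{2} = 12^{2} = 144$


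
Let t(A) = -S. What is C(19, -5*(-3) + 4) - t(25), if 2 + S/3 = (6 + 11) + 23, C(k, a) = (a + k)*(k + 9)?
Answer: 1178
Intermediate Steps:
C(k, a) = (9 + k)*(a + k) (C(k, a) = (a + k)*(9 + k) = (9 + k)*(a + k))
S = 114 (S = -6 + 3*((6 + 11) + 23) = -6 + 3*(17 + 23) = -6 + 3*40 = -6 + 120 = 114)
t(A) = -114 (t(A) = -1*114 = -114)
C(19, -5*(-3) + 4) - t(25) = (19² + 9*(-5*(-3) + 4) + 9*19 + (-5*(-3) + 4)*19) - 1*(-114) = (361 + 9*(15 + 4) + 171 + (15 + 4)*19) + 114 = (361 + 9*19 + 171 + 19*19) + 114 = (361 + 171 + 171 + 361) + 114 = 1064 + 114 = 1178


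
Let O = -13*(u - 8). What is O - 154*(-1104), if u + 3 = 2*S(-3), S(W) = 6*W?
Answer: 170627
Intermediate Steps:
u = -39 (u = -3 + 2*(6*(-3)) = -3 + 2*(-18) = -3 - 36 = -39)
O = 611 (O = -13*(-39 - 8) = -13*(-47) = 611)
O - 154*(-1104) = 611 - 154*(-1104) = 611 + 170016 = 170627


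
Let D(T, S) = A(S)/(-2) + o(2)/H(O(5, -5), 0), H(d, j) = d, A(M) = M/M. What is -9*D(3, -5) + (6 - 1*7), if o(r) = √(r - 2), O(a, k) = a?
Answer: 7/2 ≈ 3.5000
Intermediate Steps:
A(M) = 1
o(r) = √(-2 + r)
D(T, S) = -½ (D(T, S) = 1/(-2) + √(-2 + 2)/5 = 1*(-½) + √0*(⅕) = -½ + 0*(⅕) = -½ + 0 = -½)
-9*D(3, -5) + (6 - 1*7) = -9*(-½) + (6 - 1*7) = 9/2 + (6 - 7) = 9/2 - 1 = 7/2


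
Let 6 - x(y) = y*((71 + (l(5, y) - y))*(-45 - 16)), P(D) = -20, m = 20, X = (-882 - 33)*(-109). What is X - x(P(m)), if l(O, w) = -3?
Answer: 207089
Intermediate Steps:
X = 99735 (X = -915*(-109) = 99735)
x(y) = 6 - y*(-4148 + 61*y) (x(y) = 6 - y*(71 + (-3 - y))*(-45 - 16) = 6 - y*(68 - y)*(-61) = 6 - y*(-4148 + 61*y))
X - x(P(m)) = 99735 - (6 - 61*(-20)² + 4148*(-20)) = 99735 - (6 - 61*400 - 82960) = 99735 - (6 - 24400 - 82960) = 99735 - 1*(-107354) = 99735 + 107354 = 207089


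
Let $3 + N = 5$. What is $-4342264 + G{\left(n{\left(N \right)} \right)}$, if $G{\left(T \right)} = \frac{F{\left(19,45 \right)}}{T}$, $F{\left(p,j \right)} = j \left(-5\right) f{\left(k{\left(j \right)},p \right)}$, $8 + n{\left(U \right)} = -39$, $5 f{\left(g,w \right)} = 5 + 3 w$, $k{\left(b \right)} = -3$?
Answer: $- \frac{204083618}{47} \approx -4.3422 \cdot 10^{6}$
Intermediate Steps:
$N = 2$ ($N = -3 + 5 = 2$)
$f{\left(g,w \right)} = 1 + \frac{3 w}{5}$ ($f{\left(g,w \right)} = \frac{5 + 3 w}{5} = 1 + \frac{3 w}{5}$)
$n{\left(U \right)} = -47$ ($n{\left(U \right)} = -8 - 39 = -47$)
$F{\left(p,j \right)} = - 5 j \left(1 + \frac{3 p}{5}\right)$ ($F{\left(p,j \right)} = j \left(-5\right) \left(1 + \frac{3 p}{5}\right) = - 5 j \left(1 + \frac{3 p}{5}\right)$)
$G{\left(T \right)} = - \frac{2790}{T}$ ($G{\left(T \right)} = \frac{\left(-1\right) 45 \left(5 + 3 \cdot 19\right)}{T} = \frac{\left(-1\right) 45 \left(5 + 57\right)}{T} = \frac{\left(-1\right) 45 \cdot 62}{T} = - \frac{2790}{T}$)
$-4342264 + G{\left(n{\left(N \right)} \right)} = -4342264 - \frac{2790}{-47} = -4342264 - - \frac{2790}{47} = -4342264 + \frac{2790}{47} = - \frac{204083618}{47}$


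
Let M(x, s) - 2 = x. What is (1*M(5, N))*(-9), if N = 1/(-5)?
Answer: -63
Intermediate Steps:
N = -⅕ ≈ -0.20000
M(x, s) = 2 + x
(1*M(5, N))*(-9) = (1*(2 + 5))*(-9) = (1*7)*(-9) = 7*(-9) = -63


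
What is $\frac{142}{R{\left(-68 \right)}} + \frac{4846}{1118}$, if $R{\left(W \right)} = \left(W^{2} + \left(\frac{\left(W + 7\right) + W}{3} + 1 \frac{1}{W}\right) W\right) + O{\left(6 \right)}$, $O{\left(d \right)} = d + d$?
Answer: $\frac{18399681}{4226599} \approx 4.3533$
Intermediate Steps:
$O{\left(d \right)} = 2 d$
$R{\left(W \right)} = 12 + W^{2} + W \left(\frac{7}{3} + \frac{1}{W} + \frac{2 W}{3}\right)$ ($R{\left(W \right)} = \left(W^{2} + \left(\frac{\left(W + 7\right) + W}{3} + 1 \frac{1}{W}\right) W\right) + 2 \cdot 6 = \left(W^{2} + \left(\left(\left(7 + W\right) + W\right) \frac{1}{3} + \frac{1}{W}\right) W\right) + 12 = \left(W^{2} + \left(\left(7 + 2 W\right) \frac{1}{3} + \frac{1}{W}\right) W\right) + 12 = \left(W^{2} + \left(\left(\frac{7}{3} + \frac{2 W}{3}\right) + \frac{1}{W}\right) W\right) + 12 = \left(W^{2} + \left(\frac{7}{3} + \frac{1}{W} + \frac{2 W}{3}\right) W\right) + 12 = \left(W^{2} + W \left(\frac{7}{3} + \frac{1}{W} + \frac{2 W}{3}\right)\right) + 12 = 12 + W^{2} + W \left(\frac{7}{3} + \frac{1}{W} + \frac{2 W}{3}\right)$)
$\frac{142}{R{\left(-68 \right)}} + \frac{4846}{1118} = \frac{142}{13 + \frac{5 \left(-68\right)^{2}}{3} + \frac{7}{3} \left(-68\right)} + \frac{4846}{1118} = \frac{142}{13 + \frac{5}{3} \cdot 4624 - \frac{476}{3}} + 4846 \cdot \frac{1}{1118} = \frac{142}{13 + \frac{23120}{3} - \frac{476}{3}} + \frac{2423}{559} = \frac{142}{7561} + \frac{2423}{559} = \frac{18399681}{4226599}$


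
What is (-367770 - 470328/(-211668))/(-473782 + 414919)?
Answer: 6487055836/1038284457 ≈ 6.2479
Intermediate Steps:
(-367770 - 470328/(-211668))/(-473782 + 414919) = (-367770 - 470328*(-1/211668))/(-58863) = (-367770 + 39194/17639)*(-1/58863) = -6487055836/17639*(-1/58863) = 6487055836/1038284457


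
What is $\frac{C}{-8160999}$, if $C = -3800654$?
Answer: $\frac{345514}{741909} \approx 0.46571$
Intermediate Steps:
$\frac{C}{-8160999} = - \frac{3800654}{-8160999} = \left(-3800654\right) \left(- \frac{1}{8160999}\right) = \frac{345514}{741909}$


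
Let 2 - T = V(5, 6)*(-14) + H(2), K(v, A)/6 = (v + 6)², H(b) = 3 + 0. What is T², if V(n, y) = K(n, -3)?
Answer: 103286569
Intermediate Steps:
H(b) = 3
K(v, A) = 6*(6 + v)² (K(v, A) = 6*(v + 6)² = 6*(6 + v)²)
V(n, y) = 6*(6 + n)²
T = 10163 (T = 2 - ((6*(6 + 5)²)*(-14) + 3) = 2 - ((6*11²)*(-14) + 3) = 2 - ((6*121)*(-14) + 3) = 2 - (726*(-14) + 3) = 2 - (-10164 + 3) = 2 - 1*(-10161) = 2 + 10161 = 10163)
T² = 10163² = 103286569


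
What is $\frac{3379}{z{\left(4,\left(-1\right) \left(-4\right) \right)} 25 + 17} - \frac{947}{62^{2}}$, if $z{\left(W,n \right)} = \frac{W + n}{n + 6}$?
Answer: $\frac{12953837}{142228} \approx 91.078$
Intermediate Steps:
$z{\left(W,n \right)} = \frac{W + n}{6 + n}$
$\frac{3379}{z{\left(4,\left(-1\right) \left(-4\right) \right)} 25 + 17} - \frac{947}{62^{2}} = \frac{3379}{\frac{4 - -4}{6 - -4} \cdot 25 + 17} - \frac{947}{62^{2}} = \frac{3379}{\frac{4 + 4}{6 + 4} \cdot 25 + 17} - \frac{947}{3844} = \frac{3379}{\frac{1}{10} \cdot 8 \cdot 25 + 17} - \frac{947}{3844} = \frac{3379}{\frac{4}{5} \cdot 25 + 17} - \frac{947}{3844} = \frac{3379}{20 + 17} - \frac{947}{3844} = \frac{3379}{37} - \frac{947}{3844} = \frac{12953837}{142228}$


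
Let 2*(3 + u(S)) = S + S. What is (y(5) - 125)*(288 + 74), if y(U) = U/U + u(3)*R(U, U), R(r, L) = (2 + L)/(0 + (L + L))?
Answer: -44888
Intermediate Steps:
u(S) = -3 + S (u(S) = -3 + (S + S)/2 = -3 + (2*S)/2 = -3 + S)
R(r, L) = (2 + L)/(2*L) (R(r, L) = (2 + L)/(0 + 2*L) = (2 + L)/((2*L)) = (2 + L)*(1/(2*L)) = (2 + L)/(2*L))
y(U) = 1 (y(U) = U/U + (-3 + 3)*((2 + U)/(2*U)) = 1 + 0*((2 + U)/(2*U)) = 1 + 0 = 1)
(y(5) - 125)*(288 + 74) = (1 - 125)*(288 + 74) = -124*362 = -44888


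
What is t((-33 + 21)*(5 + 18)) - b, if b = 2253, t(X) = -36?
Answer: -2289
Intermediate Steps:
t((-33 + 21)*(5 + 18)) - b = -36 - 1*2253 = -36 - 2253 = -2289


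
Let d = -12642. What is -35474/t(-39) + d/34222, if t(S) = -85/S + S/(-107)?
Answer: -1266529900479/90825188 ≈ -13945.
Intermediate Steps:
t(S) = -85/S - S/107 (t(S) = -85/S + S*(-1/107) = -85/S - S/107)
-35474/t(-39) + d/34222 = -35474/(-85/(-39) - 1/107*(-39)) - 12642/34222 = -35474/(-85*(-1/39) + 39/107) - 12642*1/34222 = -35474/(85/39 + 39/107) - 6321/17111 = -35474/10616/4173 - 6321/17111 = -35474*4173/10616 - 6321/17111 = -74016501/5308 - 6321/17111 = -1266529900479/90825188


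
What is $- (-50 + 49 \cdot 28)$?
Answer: $-1322$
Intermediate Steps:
$- (-50 + 49 \cdot 28) = - (-50 + 1372) = \left(-1\right) 1322 = -1322$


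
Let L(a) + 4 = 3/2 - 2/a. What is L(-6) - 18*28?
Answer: -3037/6 ≈ -506.17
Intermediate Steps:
L(a) = -5/2 - 2/a (L(a) = -4 + (3/2 - 2/a) = -5/2 - 2/a)
L(-6) - 18*28 = (-5/2 - 2/(-6)) - 18*28 = (-5/2 - 2*(-1/6)) - 504 = (-5/2 + 1/3) - 504 = -13/6 - 504 = -3037/6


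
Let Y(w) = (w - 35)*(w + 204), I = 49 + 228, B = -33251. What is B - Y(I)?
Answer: -149653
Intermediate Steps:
I = 277
Y(w) = (-35 + w)*(204 + w)
B - Y(I) = -33251 - (-7140 + 277² + 169*277) = -33251 - (-7140 + 76729 + 46813) = -33251 - 1*116402 = -33251 - 116402 = -149653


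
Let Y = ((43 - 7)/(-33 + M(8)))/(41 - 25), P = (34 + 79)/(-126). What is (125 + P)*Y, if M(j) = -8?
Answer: -15637/2296 ≈ -6.8105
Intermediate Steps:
P = -113/126 (P = 113*(-1/126) = -113/126 ≈ -0.89683)
Y = -9/164 (Y = ((43 - 7)/(-33 - 8))/(41 - 25) = (36/(-41))/16 = (36*(-1/41))*(1/16) = -36/41*1/16 = -9/164 ≈ -0.054878)
(125 + P)*Y = (125 - 113/126)*(-9/164) = (15637/126)*(-9/164) = -15637/2296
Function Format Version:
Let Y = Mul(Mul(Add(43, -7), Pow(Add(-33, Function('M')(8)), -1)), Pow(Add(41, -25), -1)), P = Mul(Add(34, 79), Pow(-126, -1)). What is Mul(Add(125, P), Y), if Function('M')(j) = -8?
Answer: Rational(-15637, 2296) ≈ -6.8105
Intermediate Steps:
P = Rational(-113, 126) (P = Mul(113, Rational(-1, 126)) = Rational(-113, 126) ≈ -0.89683)
Y = Rational(-9, 164) (Y = Mul(Mul(Add(43, -7), Pow(Add(-33, -8), -1)), Pow(Add(41, -25), -1)) = Mul(Mul(36, Pow(-41, -1)), Pow(16, -1)) = Mul(Mul(36, Rational(-1, 41)), Rational(1, 16)) = Mul(Rational(-36, 41), Rational(1, 16)) = Rational(-9, 164) ≈ -0.054878)
Mul(Add(125, P), Y) = Mul(Add(125, Rational(-113, 126)), Rational(-9, 164)) = Mul(Rational(15637, 126), Rational(-9, 164)) = Rational(-15637, 2296)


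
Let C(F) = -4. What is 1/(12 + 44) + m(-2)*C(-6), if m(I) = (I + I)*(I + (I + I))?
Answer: -5375/56 ≈ -95.982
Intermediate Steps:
m(I) = 6*I**2 (m(I) = (2*I)*(I + 2*I) = (2*I)*(3*I) = 6*I**2)
1/(12 + 44) + m(-2)*C(-6) = 1/(12 + 44) + (6*(-2)**2)*(-4) = 1/56 + (6*4)*(-4) = 1/56 + 24*(-4) = 1/56 - 96 = -5375/56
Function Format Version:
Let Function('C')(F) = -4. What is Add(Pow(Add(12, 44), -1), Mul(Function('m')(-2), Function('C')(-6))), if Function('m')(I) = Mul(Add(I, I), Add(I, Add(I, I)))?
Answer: Rational(-5375, 56) ≈ -95.982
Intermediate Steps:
Function('m')(I) = Mul(6, Pow(I, 2)) (Function('m')(I) = Mul(Mul(2, I), Add(I, Mul(2, I))) = Mul(Mul(2, I), Mul(3, I)) = Mul(6, Pow(I, 2)))
Add(Pow(Add(12, 44), -1), Mul(Function('m')(-2), Function('C')(-6))) = Add(Pow(Add(12, 44), -1), Mul(Mul(6, Pow(-2, 2)), -4)) = Add(Pow(56, -1), Mul(Mul(6, 4), -4)) = Add(Rational(1, 56), Mul(24, -4)) = Add(Rational(1, 56), -96) = Rational(-5375, 56)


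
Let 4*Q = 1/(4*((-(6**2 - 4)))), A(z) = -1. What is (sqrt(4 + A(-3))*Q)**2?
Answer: 3/262144 ≈ 1.1444e-5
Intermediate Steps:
Q = -1/512 (Q = (1/(4*((-(6**2 - 4)))))/4 = (1/(4*((-(36 - 4)))))/4 = (1/(4*((-1*32))))/4 = ((1/4)/(-32))/4 = ((1/4)*(-1/32))/4 = (1/4)*(-1/128) = -1/512 ≈ -0.0019531)
(sqrt(4 + A(-3))*Q)**2 = (sqrt(4 - 1)*(-1/512))**2 = (sqrt(3)*(-1/512))**2 = (-sqrt(3)/512)**2 = 3/262144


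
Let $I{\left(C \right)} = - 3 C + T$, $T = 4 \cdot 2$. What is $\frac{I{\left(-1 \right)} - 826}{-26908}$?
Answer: $\frac{815}{26908} \approx 0.030288$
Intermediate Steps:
$T = 8$
$I{\left(C \right)} = 8 - 3 C$ ($I{\left(C \right)} = - 3 C + 8 = 8 - 3 C$)
$\frac{I{\left(-1 \right)} - 826}{-26908} = \frac{\left(8 - -3\right) - 826}{-26908} = \left(\left(8 + 3\right) - 826\right) \left(- \frac{1}{26908}\right) = \left(11 - 826\right) \left(- \frac{1}{26908}\right) = \left(-815\right) \left(- \frac{1}{26908}\right) = \frac{815}{26908}$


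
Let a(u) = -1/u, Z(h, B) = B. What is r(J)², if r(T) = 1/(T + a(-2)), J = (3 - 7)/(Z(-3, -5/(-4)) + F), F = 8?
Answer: 5476/25 ≈ 219.04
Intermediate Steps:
J = -16/37 (J = (3 - 7)/(-5/(-4) + 8) = -4/(-5*(-¼) + 8) = -4/(5/4 + 8) = -4/37/4 = -4*4/37 = -16/37 ≈ -0.43243)
r(T) = 1/(½ + T) (r(T) = 1/(T - 1/(-2)) = 1/(T - 1*(-½)) = 1/(T + ½) = 1/(½ + T))
r(J)² = (2/(1 + 2*(-16/37)))² = (2/(1 - 32/37))² = (2/(5/37))² = (2*(37/5))² = (74/5)² = 5476/25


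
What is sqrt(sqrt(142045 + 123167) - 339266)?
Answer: sqrt(-339266 + 6*sqrt(7367)) ≈ 582.02*I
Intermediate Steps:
sqrt(sqrt(142045 + 123167) - 339266) = sqrt(sqrt(265212) - 339266) = sqrt(6*sqrt(7367) - 339266) = sqrt(-339266 + 6*sqrt(7367))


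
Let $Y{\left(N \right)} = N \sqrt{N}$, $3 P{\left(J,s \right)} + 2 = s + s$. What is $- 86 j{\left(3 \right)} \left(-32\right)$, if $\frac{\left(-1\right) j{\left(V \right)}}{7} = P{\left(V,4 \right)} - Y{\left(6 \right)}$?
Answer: $-38528 + 115584 \sqrt{6} \approx 2.4459 \cdot 10^{5}$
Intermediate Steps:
$P{\left(J,s \right)} = - \frac{2}{3} + \frac{2 s}{3}$ ($P{\left(J,s \right)} = - \frac{2}{3} + \frac{s + s}{3} = - \frac{2}{3} + \frac{2 s}{3}$)
$Y{\left(N \right)} = N^{\frac{3}{2}}$
$j{\left(V \right)} = -14 + 42 \sqrt{6}$ ($j{\left(V \right)} = - 7 \left(\left(- \frac{2}{3} + \frac{2}{3} \cdot 4\right) - 6^{\frac{3}{2}}\right) = - 7 \left(\left(- \frac{2}{3} + \frac{8}{3}\right) - 6 \sqrt{6}\right) = - 7 \left(2 - 6 \sqrt{6}\right) = -14 + 42 \sqrt{6}$)
$- 86 j{\left(3 \right)} \left(-32\right) = - 86 \left(-14 + 42 \sqrt{6}\right) \left(-32\right) = \left(1204 - 3612 \sqrt{6}\right) \left(-32\right) = -38528 + 115584 \sqrt{6}$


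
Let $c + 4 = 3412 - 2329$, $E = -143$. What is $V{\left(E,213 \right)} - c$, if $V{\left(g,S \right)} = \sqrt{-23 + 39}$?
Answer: $-1075$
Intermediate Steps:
$V{\left(g,S \right)} = 4$ ($V{\left(g,S \right)} = \sqrt{16} = 4$)
$c = 1079$ ($c = -4 + \left(3412 - 2329\right) = -4 + 1083 = 1079$)
$V{\left(E,213 \right)} - c = 4 - 1079 = -1075$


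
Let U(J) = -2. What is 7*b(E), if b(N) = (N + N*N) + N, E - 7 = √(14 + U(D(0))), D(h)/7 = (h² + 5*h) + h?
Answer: 525 + 224*√3 ≈ 912.98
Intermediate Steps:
D(h) = 7*h² + 42*h (D(h) = 7*((h² + 5*h) + h) = 7*(h² + 6*h) = 7*h² + 42*h)
E = 7 + 2*√3 (E = 7 + √(14 - 2) = 7 + √12 = 7 + 2*√3 ≈ 10.464)
b(N) = N² + 2*N (b(N) = (N + N²) + N = N² + 2*N)
7*b(E) = 7*((7 + 2*√3)*(2 + (7 + 2*√3))) = 7*((7 + 2*√3)*(9 + 2*√3)) = 7*(7 + 2*√3)*(9 + 2*√3)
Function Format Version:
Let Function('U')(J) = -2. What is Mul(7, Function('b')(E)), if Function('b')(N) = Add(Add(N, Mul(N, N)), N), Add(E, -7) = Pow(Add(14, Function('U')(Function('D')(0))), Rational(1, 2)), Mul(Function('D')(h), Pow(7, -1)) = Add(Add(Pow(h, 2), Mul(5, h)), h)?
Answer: Add(525, Mul(224, Pow(3, Rational(1, 2)))) ≈ 912.98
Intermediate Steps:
Function('D')(h) = Add(Mul(7, Pow(h, 2)), Mul(42, h)) (Function('D')(h) = Mul(7, Add(Add(Pow(h, 2), Mul(5, h)), h)) = Mul(7, Add(Pow(h, 2), Mul(6, h))) = Add(Mul(7, Pow(h, 2)), Mul(42, h)))
E = Add(7, Mul(2, Pow(3, Rational(1, 2)))) (E = Add(7, Pow(Add(14, -2), Rational(1, 2))) = Add(7, Pow(12, Rational(1, 2))) = Add(7, Mul(2, Pow(3, Rational(1, 2)))) ≈ 10.464)
Function('b')(N) = Add(Pow(N, 2), Mul(2, N)) (Function('b')(N) = Add(Add(N, Pow(N, 2)), N) = Add(Pow(N, 2), Mul(2, N)))
Mul(7, Function('b')(E)) = Mul(7, Mul(Add(7, Mul(2, Pow(3, Rational(1, 2)))), Add(2, Add(7, Mul(2, Pow(3, Rational(1, 2))))))) = Mul(7, Mul(Add(7, Mul(2, Pow(3, Rational(1, 2)))), Add(9, Mul(2, Pow(3, Rational(1, 2)))))) = Mul(7, Add(7, Mul(2, Pow(3, Rational(1, 2)))), Add(9, Mul(2, Pow(3, Rational(1, 2)))))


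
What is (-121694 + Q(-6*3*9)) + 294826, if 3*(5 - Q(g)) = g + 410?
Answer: 519163/3 ≈ 1.7305e+5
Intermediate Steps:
Q(g) = -395/3 - g/3 (Q(g) = 5 - (g + 410)/3 = 5 - (410 + g)/3 = 5 + (-410/3 - g/3) = -395/3 - g/3)
(-121694 + Q(-6*3*9)) + 294826 = (-121694 + (-395/3 - (-6*3)*9/3)) + 294826 = (-121694 + (-395/3 - (-6)*9)) + 294826 = (-121694 + (-395/3 - ⅓*(-162))) + 294826 = (-121694 + (-395/3 + 54)) + 294826 = (-121694 - 233/3) + 294826 = -365315/3 + 294826 = 519163/3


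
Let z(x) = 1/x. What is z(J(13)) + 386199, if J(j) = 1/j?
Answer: 386212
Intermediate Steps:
z(J(13)) + 386199 = 1/(1/13) + 386199 = 13 + 386199 = 386212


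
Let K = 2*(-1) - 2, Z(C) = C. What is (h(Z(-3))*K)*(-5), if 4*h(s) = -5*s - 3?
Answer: 60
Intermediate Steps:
h(s) = -¾ - 5*s/4 (h(s) = (-5*s - 3)/4 = (-3 - 5*s)/4 = -¾ - 5*s/4)
K = -4 (K = -2 - 2 = -4)
(h(Z(-3))*K)*(-5) = ((-¾ - 5/4*(-3))*(-4))*(-5) = ((-¾ + 15/4)*(-4))*(-5) = (3*(-4))*(-5) = -12*(-5) = 60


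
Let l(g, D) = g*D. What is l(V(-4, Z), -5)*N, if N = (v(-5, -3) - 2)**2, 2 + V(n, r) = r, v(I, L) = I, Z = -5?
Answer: 1715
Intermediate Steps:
V(n, r) = -2 + r
N = 49 (N = (-5 - 2)**2 = (-7)**2 = 49)
l(g, D) = D*g
l(V(-4, Z), -5)*N = -5*(-2 - 5)*49 = -5*(-7)*49 = 35*49 = 1715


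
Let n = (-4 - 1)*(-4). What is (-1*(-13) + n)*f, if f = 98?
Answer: 3234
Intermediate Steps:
n = 20 (n = -5*(-4) = 20)
(-1*(-13) + n)*f = (-1*(-13) + 20)*98 = (13 + 20)*98 = 33*98 = 3234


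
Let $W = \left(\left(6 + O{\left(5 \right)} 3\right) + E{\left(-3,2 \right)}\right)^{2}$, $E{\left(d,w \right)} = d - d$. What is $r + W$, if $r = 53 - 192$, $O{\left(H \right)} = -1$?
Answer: $-130$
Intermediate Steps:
$r = -139$ ($r = 53 - 192 = -139$)
$E{\left(d,w \right)} = 0$
$W = 9$ ($W = \left(\left(6 - 3\right) + 0\right)^{2} = \left(3 + 0\right)^{2} = 3^{2} = 9$)
$r + W = -139 + 9 = -130$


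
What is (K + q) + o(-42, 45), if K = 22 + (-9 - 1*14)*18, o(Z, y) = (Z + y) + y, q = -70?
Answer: -414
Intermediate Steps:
o(Z, y) = Z + 2*y
K = -392 (K = 22 + (-9 - 14)*18 = 22 - 23*18 = 22 - 414 = -392)
(K + q) + o(-42, 45) = (-392 - 70) + (-42 + 2*45) = -462 + (-42 + 90) = -462 + 48 = -414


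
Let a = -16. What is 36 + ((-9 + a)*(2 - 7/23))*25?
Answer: -23547/23 ≈ -1023.8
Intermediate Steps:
36 + ((-9 + a)*(2 - 7/23))*25 = 36 + ((-9 - 16)*(2 - 7/23))*25 = 36 - 25*(2 - 7*1/23)*25 = 36 - 25*(2 - 7/23)*25 = 36 - 25*39/23*25 = 36 - 975/23*25 = 36 - 24375/23 = -23547/23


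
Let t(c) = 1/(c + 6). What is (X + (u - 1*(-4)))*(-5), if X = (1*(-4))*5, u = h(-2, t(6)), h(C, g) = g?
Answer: 955/12 ≈ 79.583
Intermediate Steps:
t(c) = 1/(6 + c)
u = 1/12 (u = 1/(6 + 6) = 1/12 ≈ 0.083333)
X = -20 (X = -4*5 = -20)
(X + (u - 1*(-4)))*(-5) = (-20 + (1/12 - 1*(-4)))*(-5) = (-20 + (1/12 + 4))*(-5) = (-20 + 49/12)*(-5) = -191/12*(-5) = 955/12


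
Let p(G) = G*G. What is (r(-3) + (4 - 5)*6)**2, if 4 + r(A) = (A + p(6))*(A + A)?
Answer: 43264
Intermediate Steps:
p(G) = G**2
r(A) = -4 + 2*A*(36 + A) (r(A) = -4 + (A + 6**2)*(A + A) = -4 + (A + 36)*(2*A) = -4 + (36 + A)*(2*A) = -4 + 2*A*(36 + A))
(r(-3) + (4 - 5)*6)**2 = ((-4 + 2*(-3)**2 + 72*(-3)) + (4 - 5)*6)**2 = ((-4 + 2*9 - 216) - 1*6)**2 = ((-4 + 18 - 216) - 6)**2 = (-202 - 6)**2 = (-208)**2 = 43264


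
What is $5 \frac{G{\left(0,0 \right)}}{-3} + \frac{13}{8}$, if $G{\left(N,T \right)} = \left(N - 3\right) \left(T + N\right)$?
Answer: $\frac{13}{8} \approx 1.625$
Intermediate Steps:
$G{\left(N,T \right)} = \left(-3 + N\right) \left(N + T\right)$
$5 \frac{G{\left(0,0 \right)}}{-3} + \frac{13}{8} = 5 \frac{0^{2} - 0 - 0 + 0 \cdot 0}{-3} + \frac{13}{8} = 5 \left(0 + 0 + 0 + 0\right) \left(- \frac{1}{3}\right) + 13 \cdot \frac{1}{8} = 5 \cdot 0 \left(- \frac{1}{3}\right) + \frac{13}{8} = 5 \cdot 0 + \frac{13}{8} = 0 + \frac{13}{8} = \frac{13}{8}$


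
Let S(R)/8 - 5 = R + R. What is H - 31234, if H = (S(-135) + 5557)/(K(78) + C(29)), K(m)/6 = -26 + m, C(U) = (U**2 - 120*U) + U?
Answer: -71779169/2298 ≈ -31236.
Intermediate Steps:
C(U) = U**2 - 119*U
K(m) = -156 + 6*m (K(m) = 6*(-26 + m) = -156 + 6*m)
S(R) = 40 + 16*R (S(R) = 40 + 8*(R + R) = 40 + 8*(2*R) = 40 + 16*R)
H = -3437/2298 (H = ((40 + 16*(-135)) + 5557)/((-156 + 6*78) + 29*(-119 + 29)) = ((40 - 2160) + 5557)/((-156 + 468) + 29*(-90)) = (-2120 + 5557)/(312 - 2610) = 3437/(-2298) = 3437*(-1/2298) = -3437/2298 ≈ -1.4956)
H - 31234 = -3437/2298 - 31234 = -71779169/2298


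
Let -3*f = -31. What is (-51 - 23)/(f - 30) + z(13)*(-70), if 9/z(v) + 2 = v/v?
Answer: 37392/59 ≈ 633.76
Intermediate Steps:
f = 31/3 (f = -1/3*(-31) = 31/3 ≈ 10.333)
z(v) = -9 (z(v) = 9/(-2 + v/v) = 9/(-2 + 1) = 9/(-1) = 9*(-1) = -9)
(-51 - 23)/(f - 30) + z(13)*(-70) = (-51 - 23)/(31/3 - 30) - 9*(-70) = -74/(-59/3) + 630 = -74*(-3/59) + 630 = 222/59 + 630 = 37392/59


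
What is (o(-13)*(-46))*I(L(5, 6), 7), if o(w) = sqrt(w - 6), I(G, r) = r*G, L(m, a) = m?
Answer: -1610*I*sqrt(19) ≈ -7017.8*I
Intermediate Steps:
I(G, r) = G*r
o(w) = sqrt(-6 + w)
(o(-13)*(-46))*I(L(5, 6), 7) = (sqrt(-6 - 13)*(-46))*(5*7) = (sqrt(-19)*(-46))*35 = ((I*sqrt(19))*(-46))*35 = -46*I*sqrt(19)*35 = -1610*I*sqrt(19)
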